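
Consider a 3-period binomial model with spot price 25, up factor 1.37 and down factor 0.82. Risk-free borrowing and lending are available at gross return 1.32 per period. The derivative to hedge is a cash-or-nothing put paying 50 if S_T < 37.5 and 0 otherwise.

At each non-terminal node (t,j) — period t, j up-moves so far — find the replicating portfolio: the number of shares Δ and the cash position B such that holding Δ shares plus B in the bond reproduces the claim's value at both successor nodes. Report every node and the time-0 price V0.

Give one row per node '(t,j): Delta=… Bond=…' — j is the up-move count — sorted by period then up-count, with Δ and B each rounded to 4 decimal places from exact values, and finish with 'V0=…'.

No-arbitrage ⇒ martingale measure with p* = (R−d)/(u−d) = 0.9091.
At expiry t=3: V(3,0)=50.0000, V(3,1)=50.0000, V(3,2)=0.0000, V(3,3)=0.0000
(2,0): S=16.8100. Δ = (V_up−V_dn)/(S_up−S_dn) = (50.0000−50.0000)/(23.0297−13.7842) = 0.0000. V = [p*·50.0000 + (1−p*)·50.0000]/1.32 = 37.8788. B = V − Δ·S = 37.8788.
(2,1): S=28.0850. Δ = (V_up−V_dn)/(S_up−S_dn) = (0.0000−50.0000)/(38.4764−23.0297) = -3.2369. V = [p*·0.0000 + (1−p*)·50.0000]/1.32 = 3.4435. B = V − Δ·S = 94.3526.
(2,2): S=46.9225. Δ = (V_up−V_dn)/(S_up−S_dn) = (0.0000−0.0000)/(64.2838−38.4764) = 0.0000. V = [p*·0.0000 + (1−p*)·0.0000]/1.32 = 0.0000. B = V − Δ·S = 0.0000.
(1,0): S=20.5000. Δ = (V_up−V_dn)/(S_up−S_dn) = (3.4435−37.8788)/(28.0850−16.8100) = -3.0541. V = [p*·3.4435 + (1−p*)·37.8788]/1.32 = 4.9803. B = V − Δ·S = 67.5899.
(1,1): S=34.2500. Δ = (V_up−V_dn)/(S_up−S_dn) = (0.0000−3.4435)/(46.9225−28.0850) = -0.1828. V = [p*·0.0000 + (1−p*)·3.4435]/1.32 = 0.2372. B = V − Δ·S = 6.4981.
(0,0): S=25.0000. Δ = (V_up−V_dn)/(S_up−S_dn) = (0.2372−4.9803)/(34.2500−20.5000) = -0.3450. V = [p*·0.2372 + (1−p*)·4.9803]/1.32 = 0.5063. B = V − Δ·S = 9.1302.
Root portfolio cost Δ·25+B reproduces V0=0.5063.

(0,0): Delta=-0.3450 Bond=9.1302
(1,0): Delta=-3.0541 Bond=67.5899
(1,1): Delta=-0.1828 Bond=6.4981
(2,0): Delta=0.0000 Bond=37.8788
(2,1): Delta=-3.2369 Bond=94.3526
(2,2): Delta=0.0000 Bond=0.0000
V0=0.5063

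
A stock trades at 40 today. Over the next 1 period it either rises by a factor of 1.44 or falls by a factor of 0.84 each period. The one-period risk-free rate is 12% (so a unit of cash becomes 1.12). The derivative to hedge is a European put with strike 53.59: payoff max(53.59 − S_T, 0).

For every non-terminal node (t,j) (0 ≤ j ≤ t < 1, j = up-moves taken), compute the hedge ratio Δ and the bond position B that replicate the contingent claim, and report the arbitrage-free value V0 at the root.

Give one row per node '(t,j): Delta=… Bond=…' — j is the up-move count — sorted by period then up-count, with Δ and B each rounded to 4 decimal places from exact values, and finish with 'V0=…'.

(0,0): Delta=-0.8329 Bond=42.8357
V0=9.5190

No-arbitrage ⇒ martingale measure with p* = (R−d)/(u−d) = 0.4667.
Terminal payoffs: V(1,0)=19.9900, V(1,1)=0.0000
(0,0): S=40.0000. Δ = (V_up−V_dn)/(S_up−S_dn) = (0.0000−19.9900)/(57.6000−33.6000) = -0.8329. V = [p*·0.0000 + (1−p*)·19.9900]/1.12 = 9.5190. B = V − Δ·S = 42.8357.
Check: Δ(0,0)·S0 + B(0,0) = 9.5190 = V0.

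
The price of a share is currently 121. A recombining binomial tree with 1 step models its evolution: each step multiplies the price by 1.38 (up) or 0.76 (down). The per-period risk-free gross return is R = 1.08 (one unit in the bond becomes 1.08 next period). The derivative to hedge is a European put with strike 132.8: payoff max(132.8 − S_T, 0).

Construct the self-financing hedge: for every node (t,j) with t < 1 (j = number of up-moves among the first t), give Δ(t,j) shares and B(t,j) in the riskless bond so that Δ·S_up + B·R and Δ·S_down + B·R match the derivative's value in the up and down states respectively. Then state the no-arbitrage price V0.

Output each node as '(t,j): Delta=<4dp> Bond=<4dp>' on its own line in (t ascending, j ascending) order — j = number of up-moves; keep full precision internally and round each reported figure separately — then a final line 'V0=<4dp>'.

(0,0): Delta=-0.5444 Bond=84.1685
V0=18.2975

The replicating-portfolio and risk-neutral prices coincide; use p* = (1.08−0.76)/(1.38−0.76) = 0.5161 for the latter.
Terminal payoffs: V(1,0)=40.8400, V(1,1)=0.0000
  t=0,j=0: stock 121.0000 → up 166.9800 (V=0.0000), down 91.9600 (V=40.8400). Price 18.2975; hedge Δ=-0.5444, bond B=84.1685.
Root portfolio cost Δ·121+B reproduces V0=18.2975.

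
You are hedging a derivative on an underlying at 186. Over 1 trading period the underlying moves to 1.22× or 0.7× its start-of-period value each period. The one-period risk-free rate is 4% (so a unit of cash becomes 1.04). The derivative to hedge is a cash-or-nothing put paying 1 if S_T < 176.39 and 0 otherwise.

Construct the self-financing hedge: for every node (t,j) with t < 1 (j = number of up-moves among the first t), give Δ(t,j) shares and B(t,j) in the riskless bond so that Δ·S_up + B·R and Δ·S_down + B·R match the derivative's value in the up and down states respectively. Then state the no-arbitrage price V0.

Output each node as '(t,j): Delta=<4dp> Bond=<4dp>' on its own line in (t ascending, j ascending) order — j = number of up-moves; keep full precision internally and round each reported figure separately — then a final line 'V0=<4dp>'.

The replicating-portfolio and risk-neutral prices coincide; use p* = (1.04−0.7)/(1.22−0.7) = 0.6538 for the latter.
Terminal values V(1,·): V(1,0)=1.0000, V(1,1)=0.0000
Node (0,0) S=186.0000: V=(p*·0.0000+(1−p*)·1.0000)/1.04=0.3328; Δ=(0.0000−1.0000)/(226.9200−130.2000)=-0.0103; B=V−Δ·S=2.2559
Each (Δ,B) replicates both successor values, so the strategy is self-financing and V0 is arbitrage-free.

(0,0): Delta=-0.0103 Bond=2.2559
V0=0.3328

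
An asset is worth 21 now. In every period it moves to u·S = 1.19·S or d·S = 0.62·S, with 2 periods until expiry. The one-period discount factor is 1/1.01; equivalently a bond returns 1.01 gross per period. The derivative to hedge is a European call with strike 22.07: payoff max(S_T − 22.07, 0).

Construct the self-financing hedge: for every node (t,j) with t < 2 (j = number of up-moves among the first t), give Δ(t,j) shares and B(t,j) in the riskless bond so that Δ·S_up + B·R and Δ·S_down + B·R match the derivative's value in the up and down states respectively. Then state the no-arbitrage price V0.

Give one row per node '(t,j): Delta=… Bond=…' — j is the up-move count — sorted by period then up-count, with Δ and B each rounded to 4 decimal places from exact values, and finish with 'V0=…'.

(0,0): Delta=0.4340 Bond=-5.5944
(1,0): Delta=0.0000 Bond=0.0000
(1,1): Delta=0.5383 Bond=-8.2582
V0=3.5190

Risk-neutral probability p* = (R−d)/(u−d) = (1.01−0.62)/(1.19−0.62) = 0.6842.
At expiry t=2: V(2,0)=0.0000, V(2,1)=0.0000, V(2,2)=7.6681
(1,0): S=13.0200. Δ = (V_up−V_dn)/(S_up−S_dn) = (0.0000−0.0000)/(15.4938−8.0724) = 0.0000. V = [p*·0.0000 + (1−p*)·0.0000]/1.01 = 0.0000. B = V − Δ·S = 0.0000.
(1,1): S=24.9900. Δ = (V_up−V_dn)/(S_up−S_dn) = (7.6681−0.0000)/(29.7381−15.4938) = 0.5383. V = [p*·7.6681 + (1−p*)·0.0000]/1.01 = 5.1946. B = V − Δ·S = -8.2582.
(0,0): S=21.0000. Δ = (V_up−V_dn)/(S_up−S_dn) = (5.1946−0.0000)/(24.9900−13.0200) = 0.4340. V = [p*·5.1946 + (1−p*)·0.0000]/1.01 = 3.5190. B = V − Δ·S = -5.5944.
Root portfolio cost Δ·21+B reproduces V0=3.5190.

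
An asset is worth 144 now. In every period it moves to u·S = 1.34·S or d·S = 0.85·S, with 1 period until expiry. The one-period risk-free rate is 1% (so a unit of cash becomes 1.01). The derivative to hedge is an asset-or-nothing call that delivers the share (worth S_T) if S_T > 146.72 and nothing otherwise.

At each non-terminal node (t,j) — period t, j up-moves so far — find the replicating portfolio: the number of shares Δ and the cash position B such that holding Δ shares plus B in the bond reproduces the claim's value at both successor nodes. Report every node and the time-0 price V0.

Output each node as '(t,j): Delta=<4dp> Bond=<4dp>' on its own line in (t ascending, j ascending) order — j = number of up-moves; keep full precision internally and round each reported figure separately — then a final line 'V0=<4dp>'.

(0,0): Delta=2.7347 Bond=-331.4124
V0=62.3835

Since d<R<u, set p* = (R−d)/(u−d) = 0.3265; price each node as the discounted p*-expectation of its children.
Terminal values V(1,·): V(1,0)=0.0000, V(1,1)=192.9600
(0,0): S=144.0000. Δ = (V_up−V_dn)/(S_up−S_dn) = (192.9600−0.0000)/(192.9600−122.4000) = 2.7347. V = [p*·192.9600 + (1−p*)·0.0000]/1.01 = 62.3835. B = V − Δ·S = -331.4124.
Root portfolio cost Δ·144+B reproduces V0=62.3835.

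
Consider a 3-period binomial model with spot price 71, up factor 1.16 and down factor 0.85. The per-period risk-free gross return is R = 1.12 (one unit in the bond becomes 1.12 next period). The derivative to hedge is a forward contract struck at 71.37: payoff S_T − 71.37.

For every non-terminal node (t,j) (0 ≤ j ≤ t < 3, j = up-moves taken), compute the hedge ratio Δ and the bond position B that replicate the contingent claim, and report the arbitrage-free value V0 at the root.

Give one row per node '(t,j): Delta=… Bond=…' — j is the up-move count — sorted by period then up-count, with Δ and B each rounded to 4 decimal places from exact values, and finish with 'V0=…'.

No-arbitrage ⇒ martingale measure with p* = (R−d)/(u−d) = 0.8710.
At expiry t=3: V(3,0)=-27.7671, V(3,1)=-11.8649, V(3,2)=9.8370, V(3,3)=39.4536
  t=2,j=0: stock 51.2975 → up 59.5051 (V=-11.8649), down 43.6029 (V=-27.7671). Price -12.4257; hedge Δ=1.0000, bond B=-63.7232.
  t=2,j=1: stock 70.0060 → up 81.2070 (V=9.8370), down 59.5051 (V=-11.8649). Price 6.2828; hedge Δ=1.0000, bond B=-63.7232.
  t=2,j=2: stock 95.5376 → up 110.8236 (V=39.4536), down 81.2070 (V=9.8370). Price 31.8144; hedge Δ=1.0000, bond B=-63.7232.
  t=1,j=0: stock 60.3500 → up 70.0060 (V=6.2828), down 51.2975 (V=-12.4257). Price 3.4543; hedge Δ=1.0000, bond B=-56.8957.
  t=1,j=1: stock 82.3600 → up 95.5376 (V=31.8144), down 70.0060 (V=6.2828). Price 25.4643; hedge Δ=1.0000, bond B=-56.8957.
  t=0,j=0: stock 71.0000 → up 82.3600 (V=25.4643), down 60.3500 (V=3.4543). Price 20.2002; hedge Δ=1.0000, bond B=-50.7998.
Each (Δ,B) replicates both successor values, so the strategy is self-financing and V0 is arbitrage-free.

(0,0): Delta=1.0000 Bond=-50.7998
(1,0): Delta=1.0000 Bond=-56.8957
(1,1): Delta=1.0000 Bond=-56.8957
(2,0): Delta=1.0000 Bond=-63.7232
(2,1): Delta=1.0000 Bond=-63.7232
(2,2): Delta=1.0000 Bond=-63.7232
V0=20.2002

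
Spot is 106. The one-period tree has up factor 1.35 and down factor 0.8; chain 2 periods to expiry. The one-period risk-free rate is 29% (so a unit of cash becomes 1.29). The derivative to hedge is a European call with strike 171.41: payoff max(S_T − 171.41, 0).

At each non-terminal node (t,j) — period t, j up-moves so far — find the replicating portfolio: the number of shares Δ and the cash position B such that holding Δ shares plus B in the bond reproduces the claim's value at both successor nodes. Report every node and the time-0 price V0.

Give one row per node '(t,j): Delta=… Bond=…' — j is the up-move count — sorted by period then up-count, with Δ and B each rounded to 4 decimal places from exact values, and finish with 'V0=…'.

Under the risk-neutral measure, an up-move has probability p* = (R−d)/(u−d) = 0.8909 and values discount at R = 1.29.
Payoff layer (t=2): V(2,0)=0.0000, V(2,1)=0.0000, V(2,2)=21.7750
Node (1,0) S=84.8000: V=(p*·0.0000+(1−p*)·0.0000)/1.29=0.0000; Δ=(0.0000−0.0000)/(114.4800−67.8400)=0.0000; B=V−Δ·S=0.0000
Node (1,1) S=143.1000: V=(p*·21.7750+(1−p*)·0.0000)/1.29=15.0384; Δ=(21.7750−0.0000)/(193.1850−114.4800)=0.2767; B=V−Δ·S=-24.5525
Node (0,0) S=106.0000: V=(p*·15.0384+(1−p*)·0.0000)/1.29=10.3859; Δ=(15.0384−0.0000)/(143.1000−84.8000)=0.2579; B=V−Δ·S=-16.9566
Root portfolio cost Δ·106+B reproduces V0=10.3859.

(0,0): Delta=0.2579 Bond=-16.9566
(1,0): Delta=0.0000 Bond=0.0000
(1,1): Delta=0.2767 Bond=-24.5525
V0=10.3859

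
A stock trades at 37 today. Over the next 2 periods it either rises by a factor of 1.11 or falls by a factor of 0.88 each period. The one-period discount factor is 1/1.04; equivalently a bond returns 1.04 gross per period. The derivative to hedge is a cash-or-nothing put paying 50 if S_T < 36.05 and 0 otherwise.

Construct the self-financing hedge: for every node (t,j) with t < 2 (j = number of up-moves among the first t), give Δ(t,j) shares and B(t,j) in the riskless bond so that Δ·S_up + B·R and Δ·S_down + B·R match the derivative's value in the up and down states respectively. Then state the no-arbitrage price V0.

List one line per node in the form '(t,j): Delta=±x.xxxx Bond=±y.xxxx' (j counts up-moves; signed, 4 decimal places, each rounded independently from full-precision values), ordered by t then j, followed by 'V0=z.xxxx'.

Since d<R<u, set p* = (R−d)/(u−d) = 0.6957; price each node as the discounted p*-expectation of its children.
At expiry t=2: V(2,0)=50.0000, V(2,1)=0.0000, V(2,2)=0.0000
  t=1,j=0: stock 32.5600 → up 36.1416 (V=0.0000), down 28.6528 (V=50.0000). Price 14.6321; hedge Δ=-6.6766, bond B=232.0234.
  t=1,j=1: stock 41.0700 → up 45.5877 (V=0.0000), down 36.1416 (V=0.0000). Price 0.0000; hedge Δ=0.0000, bond B=0.0000.
  t=0,j=0: stock 37.0000 → up 41.0700 (V=0.0000), down 32.5600 (V=14.6321). Price 4.2820; hedge Δ=-1.7194, bond B=67.8998.
Each (Δ,B) replicates both successor values, so the strategy is self-financing and V0 is arbitrage-free.

(0,0): Delta=-1.7194 Bond=67.8998
(1,0): Delta=-6.6766 Bond=232.0234
(1,1): Delta=0.0000 Bond=0.0000
V0=4.2820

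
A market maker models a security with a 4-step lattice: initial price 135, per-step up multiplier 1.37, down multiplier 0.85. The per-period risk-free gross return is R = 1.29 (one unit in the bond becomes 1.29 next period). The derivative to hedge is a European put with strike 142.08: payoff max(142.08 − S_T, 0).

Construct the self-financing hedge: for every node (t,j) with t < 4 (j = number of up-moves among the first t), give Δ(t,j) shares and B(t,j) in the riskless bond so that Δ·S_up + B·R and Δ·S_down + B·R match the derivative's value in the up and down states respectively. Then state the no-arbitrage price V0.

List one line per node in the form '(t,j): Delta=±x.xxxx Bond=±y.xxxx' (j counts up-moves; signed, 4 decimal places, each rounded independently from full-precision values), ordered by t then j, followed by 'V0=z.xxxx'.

Risk-neutral probability p* = (R−d)/(u−d) = (1.29−0.85)/(1.37−0.85) = 0.8462.
Payoff layer (t=4): V(4,0)=71.6092, V(4,1)=28.4976, V(4,2)=0.0000, V(4,3)=0.0000, V(4,4)=0.0000
(3,0): S=82.9069. Δ = (V_up−V_dn)/(S_up−S_dn) = (28.4976−71.6092)/(113.5824−70.4708) = -1.0000. V = [p*·28.4976 + (1−p*)·71.6092]/1.29 = 27.2327. B = V − Δ·S = 110.1395.
(3,1): S=133.6264. Δ = (V_up−V_dn)/(S_up−S_dn) = (0.0000−28.4976)/(183.0681−113.5824) = -0.4101. V = [p*·0.0000 + (1−p*)·28.4976]/1.29 = 3.3986. B = V − Δ·S = 58.2017.
(3,2): S=215.3743. Δ = (V_up−V_dn)/(S_up−S_dn) = (0.0000−0.0000)/(295.0628−183.0681) = 0.0000. V = [p*·0.0000 + (1−p*)·0.0000]/1.29 = 0.0000. B = V − Δ·S = 0.0000.
(3,3): S=347.1327. Δ = (V_up−V_dn)/(S_up−S_dn) = (0.0000−0.0000)/(475.5717−295.0628) = 0.0000. V = [p*·0.0000 + (1−p*)·0.0000]/1.29 = 0.0000. B = V − Δ·S = 0.0000.
(2,0): S=97.5375. Δ = (V_up−V_dn)/(S_up−S_dn) = (3.3986−27.2327)/(133.6264−82.9069) = -0.4699. V = [p*·3.3986 + (1−p*)·27.2327]/1.29 = 5.4771. B = V − Δ·S = 51.3117.
(2,1): S=157.2075. Δ = (V_up−V_dn)/(S_up−S_dn) = (0.0000−3.3986)/(215.3743−133.6264) = -0.0416. V = [p*·0.0000 + (1−p*)·3.3986]/1.29 = 0.4053. B = V − Δ·S = 6.9412.
(2,2): S=253.3815. Δ = (V_up−V_dn)/(S_up−S_dn) = (0.0000−0.0000)/(347.1327−215.3743) = 0.0000. V = [p*·0.0000 + (1−p*)·0.0000]/1.29 = 0.0000. B = V − Δ·S = 0.0000.
(1,0): S=114.7500. Δ = (V_up−V_dn)/(S_up−S_dn) = (0.4053−5.4771)/(157.2075−97.5375) = -0.0850. V = [p*·0.4053 + (1−p*)·5.4771]/1.29 = 0.9191. B = V − Δ·S = 10.6724.
(1,1): S=184.9500. Δ = (V_up−V_dn)/(S_up−S_dn) = (0.0000−0.4053)/(253.3815−157.2075) = -0.0042. V = [p*·0.0000 + (1−p*)·0.4053]/1.29 = 0.0483. B = V − Δ·S = 0.8278.
(0,0): S=135.0000. Δ = (V_up−V_dn)/(S_up−S_dn) = (0.0483−0.9191)/(184.9500−114.7500) = -0.0124. V = [p*·0.0483 + (1−p*)·0.9191]/1.29 = 0.1413. B = V − Δ·S = 1.8158.
Check: Δ(0,0)·S0 + B(0,0) = 0.1413 = V0.

(0,0): Delta=-0.0124 Bond=1.8158
(1,0): Delta=-0.0850 Bond=10.6724
(1,1): Delta=-0.0042 Bond=0.8278
(2,0): Delta=-0.4699 Bond=51.3117
(2,1): Delta=-0.0416 Bond=6.9412
(2,2): Delta=0.0000 Bond=0.0000
(3,0): Delta=-1.0000 Bond=110.1395
(3,1): Delta=-0.4101 Bond=58.2017
(3,2): Delta=0.0000 Bond=0.0000
(3,3): Delta=0.0000 Bond=0.0000
V0=0.1413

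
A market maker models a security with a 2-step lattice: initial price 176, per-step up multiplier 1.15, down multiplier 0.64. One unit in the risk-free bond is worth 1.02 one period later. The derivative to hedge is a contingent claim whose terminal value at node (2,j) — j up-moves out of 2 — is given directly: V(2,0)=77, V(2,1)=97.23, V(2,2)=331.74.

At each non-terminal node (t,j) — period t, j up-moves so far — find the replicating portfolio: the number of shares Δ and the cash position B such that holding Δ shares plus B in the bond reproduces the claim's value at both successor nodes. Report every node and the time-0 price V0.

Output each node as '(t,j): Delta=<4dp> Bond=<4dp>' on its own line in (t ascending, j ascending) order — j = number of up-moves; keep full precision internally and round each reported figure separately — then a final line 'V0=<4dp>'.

(0,0): Delta=1.9648 Bond=-128.4799
(1,0): Delta=0.3522 Bond=50.6013
(1,1): Delta=2.2719 Bond=-193.1932
V0=217.3286

The replicating-portfolio and risk-neutral prices coincide; use p* = (1.02−0.64)/(1.15−0.64) = 0.7451 for the latter.
Terminal values V(2,·): V(2,0)=77.0000, V(2,1)=97.2300, V(2,2)=331.7400
Node (1,0) S=112.6400: V=(p*·97.2300+(1−p*)·77.0000)/1.02=90.2680; Δ=(97.2300−77.0000)/(129.5360−72.0896)=0.3522; B=V−Δ·S=50.6013
Node (1,1) S=202.4000: V=(p*·331.7400+(1−p*)·97.2300)/1.02=266.6303; Δ=(331.7400−97.2300)/(232.7600−129.5360)=2.2719; B=V−Δ·S=-193.1932
Node (0,0) S=176.0000: V=(p*·266.6303+(1−p*)·90.2680)/1.02=217.3286; Δ=(266.6303−90.2680)/(202.4000−112.6400)=1.9648; B=V−Δ·S=-128.4799
The time-0 hedge costs 217.3286, which is the no-arbitrage price.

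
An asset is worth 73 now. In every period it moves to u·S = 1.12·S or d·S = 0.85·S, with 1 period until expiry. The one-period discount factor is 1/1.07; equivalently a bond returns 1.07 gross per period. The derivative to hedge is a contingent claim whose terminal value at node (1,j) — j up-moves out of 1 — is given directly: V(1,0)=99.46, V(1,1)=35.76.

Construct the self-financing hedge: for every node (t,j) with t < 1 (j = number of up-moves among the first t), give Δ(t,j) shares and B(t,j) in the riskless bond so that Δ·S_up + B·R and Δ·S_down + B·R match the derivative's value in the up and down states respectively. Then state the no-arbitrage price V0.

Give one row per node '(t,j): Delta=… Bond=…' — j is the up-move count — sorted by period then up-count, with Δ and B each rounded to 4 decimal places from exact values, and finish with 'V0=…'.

(0,0): Delta=-3.2319 Bond=280.3711
V0=44.4451

Risk-neutral probability p* = (R−d)/(u−d) = (1.07−0.85)/(1.12−0.85) = 0.8148.
Payoff layer (t=1): V(1,0)=99.4600, V(1,1)=35.7600
(0,0): S=73.0000. Δ = (V_up−V_dn)/(S_up−S_dn) = (35.7600−99.4600)/(81.7600−62.0500) = -3.2319. V = [p*·35.7600 + (1−p*)·99.4600]/1.07 = 44.4451. B = V − Δ·S = 280.3711.
Check: Δ(0,0)·S0 + B(0,0) = 44.4451 = V0.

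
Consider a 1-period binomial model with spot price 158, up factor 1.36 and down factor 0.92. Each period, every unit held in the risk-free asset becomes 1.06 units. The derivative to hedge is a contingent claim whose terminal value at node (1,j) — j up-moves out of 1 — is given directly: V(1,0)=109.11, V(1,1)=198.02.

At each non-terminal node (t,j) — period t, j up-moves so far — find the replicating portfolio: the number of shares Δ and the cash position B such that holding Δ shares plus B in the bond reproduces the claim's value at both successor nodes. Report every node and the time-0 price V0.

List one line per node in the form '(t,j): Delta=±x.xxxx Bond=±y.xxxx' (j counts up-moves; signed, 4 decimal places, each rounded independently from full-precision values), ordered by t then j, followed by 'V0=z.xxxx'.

(0,0): Delta=1.2789 Bond=-72.4460
V0=129.6222

Under the risk-neutral measure, an up-move has probability p* = (R−d)/(u−d) = 0.3182 and values discount at R = 1.06.
Payoff layer (t=1): V(1,0)=109.1100, V(1,1)=198.0200
Node (0,0) S=158.0000: V=(p*·198.0200+(1−p*)·109.1100)/1.06=129.6222; Δ=(198.0200−109.1100)/(214.8800−145.3600)=1.2789; B=V−Δ·S=-72.4460
Check: Δ(0,0)·S0 + B(0,0) = 129.6222 = V0.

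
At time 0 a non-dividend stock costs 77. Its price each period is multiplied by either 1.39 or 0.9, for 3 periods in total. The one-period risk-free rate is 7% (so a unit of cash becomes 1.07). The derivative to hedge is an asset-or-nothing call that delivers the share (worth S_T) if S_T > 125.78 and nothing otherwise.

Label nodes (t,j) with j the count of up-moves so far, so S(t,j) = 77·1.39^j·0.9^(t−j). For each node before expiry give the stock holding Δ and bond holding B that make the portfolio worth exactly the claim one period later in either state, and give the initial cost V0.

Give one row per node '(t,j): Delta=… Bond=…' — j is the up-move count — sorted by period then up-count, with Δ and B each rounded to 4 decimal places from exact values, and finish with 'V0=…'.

(0,0): Delta=1.6077 Bond=-90.9693
(1,0): Delta=1.2785 Bond=-74.5237
(1,1): Delta=2.0089 Bond=-140.2800
(2,0): Delta=0.0000 Bond=0.0000
(2,1): Delta=2.8367 Bond=-229.8399
(2,2): Delta=1.0000 Bond=0.0000
V0=32.8239

Under the risk-neutral measure, an up-move has probability p* = (R−d)/(u−d) = 0.3469 and values discount at R = 1.07.
At expiry t=3: V(3,0)=0.0000, V(3,1)=0.0000, V(3,2)=133.8945, V(3,3)=206.7927
(2,0): S=62.3700. Δ = (V_up−V_dn)/(S_up−S_dn) = (0.0000−0.0000)/(86.6943−56.1330) = 0.0000. V = [p*·0.0000 + (1−p*)·0.0000]/1.07 = 0.0000. B = V − Δ·S = 0.0000.
(2,1): S=96.3270. Δ = (V_up−V_dn)/(S_up−S_dn) = (133.8945−0.0000)/(133.8945−86.6943) = 2.8367. V = [p*·133.8945 + (1−p*)·0.0000]/1.07 = 43.4142. B = V − Δ·S = -229.8399.
(2,2): S=148.7717. Δ = (V_up−V_dn)/(S_up−S_dn) = (206.7927−133.8945)/(206.7927−133.8945) = 1.0000. V = [p*·206.7927 + (1−p*)·133.8945]/1.07 = 148.7717. B = V − Δ·S = 0.0000.
(1,0): S=69.3000. Δ = (V_up−V_dn)/(S_up−S_dn) = (43.4142−0.0000)/(96.3270−62.3700) = 1.2785. V = [p*·43.4142 + (1−p*)·0.0000]/1.07 = 14.0767. B = V − Δ·S = -74.5237.
(1,1): S=107.0300. Δ = (V_up−V_dn)/(S_up−S_dn) = (148.7717−43.4142)/(148.7717−96.3270) = 2.0089. V = [p*·148.7717 + (1−p*)·43.4142]/1.07 = 74.7353. B = V − Δ·S = -140.2800.
(0,0): S=77.0000. Δ = (V_up−V_dn)/(S_up−S_dn) = (74.7353−14.0767)/(107.0300−69.3000) = 1.6077. V = [p*·74.7353 + (1−p*)·14.0767]/1.07 = 32.8239. B = V − Δ·S = -90.9693.
Each (Δ,B) replicates both successor values, so the strategy is self-financing and V0 is arbitrage-free.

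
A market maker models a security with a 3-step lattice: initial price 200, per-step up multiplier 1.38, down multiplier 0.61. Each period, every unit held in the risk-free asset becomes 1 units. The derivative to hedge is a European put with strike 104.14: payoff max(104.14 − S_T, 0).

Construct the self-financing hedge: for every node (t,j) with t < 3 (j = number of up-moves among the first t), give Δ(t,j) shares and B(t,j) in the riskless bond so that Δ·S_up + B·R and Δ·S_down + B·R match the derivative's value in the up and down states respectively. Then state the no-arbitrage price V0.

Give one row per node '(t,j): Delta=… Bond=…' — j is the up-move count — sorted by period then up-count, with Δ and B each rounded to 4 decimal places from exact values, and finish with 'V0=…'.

Risk-neutral probability p* = (R−d)/(u−d) = (1−0.61)/(1.38−0.61) = 0.5065.
At expiry t=3: V(3,0)=58.7438, V(3,1)=1.4404, V(3,2)=0.0000, V(3,3)=0.0000
  t=2,j=0: stock 74.4200 → up 102.6996 (V=1.4404), down 45.3962 (V=58.7438). Price 29.7200; hedge Δ=-1.0000, bond B=104.1400.
  t=2,j=1: stock 168.3600 → up 232.3368 (V=0.0000), down 102.6996 (V=1.4404). Price 0.7108; hedge Δ=-0.0111, bond B=2.5815.
  t=2,j=2: stock 380.8800 → up 525.6144 (V=0.0000), down 232.3368 (V=0.0000). Price 0.0000; hedge Δ=0.0000, bond B=0.0000.
  t=1,j=0: stock 122.0000 → up 168.3600 (V=0.7108), down 74.4200 (V=29.7200). Price 15.0271; hedge Δ=-0.3088, bond B=52.7013.
  t=1,j=1: stock 276.0000 → up 380.8800 (V=0.0000), down 168.3600 (V=0.7108). Price 0.3508; hedge Δ=-0.0033, bond B=1.2740.
  t=0,j=0: stock 200.0000 → up 276.0000 (V=0.3508), down 122.0000 (V=15.0271). Price 7.5936; hedge Δ=-0.0953, bond B=26.6537.
Check: Δ(0,0)·S0 + B(0,0) = 7.5936 = V0.

(0,0): Delta=-0.0953 Bond=26.6537
(1,0): Delta=-0.3088 Bond=52.7013
(1,1): Delta=-0.0033 Bond=1.2740
(2,0): Delta=-1.0000 Bond=104.1400
(2,1): Delta=-0.0111 Bond=2.5815
(2,2): Delta=0.0000 Bond=0.0000
V0=7.5936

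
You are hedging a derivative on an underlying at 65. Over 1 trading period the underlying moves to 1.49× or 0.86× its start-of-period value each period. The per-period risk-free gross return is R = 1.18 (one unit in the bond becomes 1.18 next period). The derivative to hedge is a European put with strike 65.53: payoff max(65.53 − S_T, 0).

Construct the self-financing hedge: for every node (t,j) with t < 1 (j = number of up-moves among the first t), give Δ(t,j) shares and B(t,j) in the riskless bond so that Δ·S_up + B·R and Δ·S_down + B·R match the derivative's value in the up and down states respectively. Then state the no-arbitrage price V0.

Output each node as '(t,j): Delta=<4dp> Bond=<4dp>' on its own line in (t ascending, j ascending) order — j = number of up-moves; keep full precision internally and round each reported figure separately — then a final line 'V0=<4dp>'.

(0,0): Delta=-0.2352 Bond=19.3015
V0=4.0157

Under the risk-neutral measure, an up-move has probability p* = (R−d)/(u−d) = 0.5079 and values discount at R = 1.18.
At expiry t=1: V(1,0)=9.6300, V(1,1)=0.0000
Node (0,0) S=65.0000: V=(p*·0.0000+(1−p*)·9.6300)/1.18=4.0157; Δ=(0.0000−9.6300)/(96.8500−55.9000)=-0.2352; B=V−Δ·S=19.3015
Check: Δ(0,0)·S0 + B(0,0) = 4.0157 = V0.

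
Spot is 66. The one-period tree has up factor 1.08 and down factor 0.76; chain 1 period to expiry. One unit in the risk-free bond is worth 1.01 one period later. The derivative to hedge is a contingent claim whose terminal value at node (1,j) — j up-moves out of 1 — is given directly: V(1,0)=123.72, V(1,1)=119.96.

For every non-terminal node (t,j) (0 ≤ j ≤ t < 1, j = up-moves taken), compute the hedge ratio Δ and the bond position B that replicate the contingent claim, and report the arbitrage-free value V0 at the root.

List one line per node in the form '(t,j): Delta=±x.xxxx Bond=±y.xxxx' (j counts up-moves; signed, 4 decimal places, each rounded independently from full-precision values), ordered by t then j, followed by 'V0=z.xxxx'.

Risk-neutral probability p* = (R−d)/(u−d) = (1.01−0.76)/(1.08−0.76) = 0.7812.
Terminal values V(1,·): V(1,0)=123.7200, V(1,1)=119.9600
Node (0,0) S=66.0000: V=(p*·119.9600+(1−p*)·123.7200)/1.01=119.5866; Δ=(119.9600−123.7200)/(71.2800−50.1600)=-0.1780; B=V−Δ·S=131.3366
Check: Δ(0,0)·S0 + B(0,0) = 119.5866 = V0.

(0,0): Delta=-0.1780 Bond=131.3366
V0=119.5866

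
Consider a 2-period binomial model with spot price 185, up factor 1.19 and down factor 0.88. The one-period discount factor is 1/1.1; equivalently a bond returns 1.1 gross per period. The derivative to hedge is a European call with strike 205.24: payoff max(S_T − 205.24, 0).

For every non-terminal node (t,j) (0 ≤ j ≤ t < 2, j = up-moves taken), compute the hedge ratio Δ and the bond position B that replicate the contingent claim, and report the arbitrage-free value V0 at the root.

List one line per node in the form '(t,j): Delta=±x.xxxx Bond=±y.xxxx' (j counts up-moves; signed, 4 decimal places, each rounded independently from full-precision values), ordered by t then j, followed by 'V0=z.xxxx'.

(0,0): Delta=0.6383 Bond=-94.4658
(1,0): Delta=0.0000 Bond=0.0000
(1,1): Delta=0.8314 Bond=-146.4219
V0=23.6164

No-arbitrage ⇒ martingale measure with p* = (R−d)/(u−d) = 0.7097.
Terminal payoffs: V(2,0)=0.0000, V(2,1)=0.0000, V(2,2)=56.7385
  t=1,j=0: stock 162.8000 → up 193.7320 (V=0.0000), down 143.2640 (V=0.0000). Price 0.0000; hedge Δ=0.0000, bond B=0.0000.
  t=1,j=1: stock 220.1500 → up 261.9785 (V=56.7385), down 193.7320 (V=0.0000). Price 36.6055; hedge Δ=0.8314, bond B=-146.4219.
  t=0,j=0: stock 185.0000 → up 220.1500 (V=36.6055), down 162.8000 (V=0.0000). Price 23.6164; hedge Δ=0.6383, bond B=-94.4658.
Check: Δ(0,0)·S0 + B(0,0) = 23.6164 = V0.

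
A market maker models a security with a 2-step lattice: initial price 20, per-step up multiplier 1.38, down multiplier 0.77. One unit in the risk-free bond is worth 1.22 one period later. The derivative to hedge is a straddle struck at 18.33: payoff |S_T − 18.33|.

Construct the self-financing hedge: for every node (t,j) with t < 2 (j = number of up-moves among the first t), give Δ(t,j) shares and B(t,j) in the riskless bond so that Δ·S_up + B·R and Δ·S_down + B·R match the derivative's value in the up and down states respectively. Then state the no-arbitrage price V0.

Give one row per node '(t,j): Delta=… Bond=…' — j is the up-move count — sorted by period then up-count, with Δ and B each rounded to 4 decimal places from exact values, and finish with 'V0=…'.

(0,0): Delta=0.7719 Bond=-7.1548
(1,0): Delta=-0.3779 Bond=8.9780
(1,1): Delta=1.0000 Bond=-15.0246
V0=8.2831

Risk-neutral probability p* = (R−d)/(u−d) = (1.22−0.77)/(1.38−0.77) = 0.7377.
At expiry t=2: V(2,0)=6.4720, V(2,1)=2.9220, V(2,2)=19.7580
  t=1,j=0: stock 15.4000 → up 21.2520 (V=2.9220), down 11.8580 (V=6.4720). Price 3.1583; hedge Δ=-0.3779, bond B=8.9780.
  t=1,j=1: stock 27.6000 → up 38.0880 (V=19.7580), down 21.2520 (V=2.9220). Price 12.5754; hedge Δ=1.0000, bond B=-15.0246.
  t=0,j=0: stock 20.0000 → up 27.6000 (V=12.5754), down 15.4000 (V=3.1583). Price 8.2831; hedge Δ=0.7719, bond B=-7.1548.
The time-0 hedge costs 8.2831, which is the no-arbitrage price.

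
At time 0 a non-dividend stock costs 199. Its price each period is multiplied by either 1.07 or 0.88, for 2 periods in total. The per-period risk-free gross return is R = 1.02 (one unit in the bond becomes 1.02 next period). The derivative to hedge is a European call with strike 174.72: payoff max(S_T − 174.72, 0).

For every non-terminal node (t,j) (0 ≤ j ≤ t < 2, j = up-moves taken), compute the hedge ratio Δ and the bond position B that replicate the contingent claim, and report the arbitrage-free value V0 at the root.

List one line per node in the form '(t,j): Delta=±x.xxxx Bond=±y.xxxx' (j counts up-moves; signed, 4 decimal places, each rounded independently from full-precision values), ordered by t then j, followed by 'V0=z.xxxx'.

The replicating-portfolio and risk-neutral prices coincide; use p* = (1.02−0.88)/(1.07−0.88) = 0.7368 for the latter.
At expiry t=2: V(2,0)=0.0000, V(2,1)=12.6584, V(2,2)=53.1151
Node (1,0) S=175.1200: V=(p*·12.6584+(1−p*)·0.0000)/1.02=9.1444; Δ=(12.6584−0.0000)/(187.3784−154.1056)=0.3804; B=V−Δ·S=-57.4788
Node (1,1) S=212.9300: V=(p*·53.1151+(1−p*)·12.6584)/1.02=41.6359; Δ=(53.1151−12.6584)/(227.8351−187.3784)=1.0000; B=V−Δ·S=-171.2941
Node (0,0) S=199.0000: V=(p*·41.6359+(1−p*)·9.1444)/1.02=32.4367; Δ=(41.6359−9.1444)/(212.9300−175.1200)=0.8593; B=V−Δ·S=-138.5713
The time-0 hedge costs 32.4367, which is the no-arbitrage price.

(0,0): Delta=0.8593 Bond=-138.5713
(1,0): Delta=0.3804 Bond=-57.4788
(1,1): Delta=1.0000 Bond=-171.2941
V0=32.4367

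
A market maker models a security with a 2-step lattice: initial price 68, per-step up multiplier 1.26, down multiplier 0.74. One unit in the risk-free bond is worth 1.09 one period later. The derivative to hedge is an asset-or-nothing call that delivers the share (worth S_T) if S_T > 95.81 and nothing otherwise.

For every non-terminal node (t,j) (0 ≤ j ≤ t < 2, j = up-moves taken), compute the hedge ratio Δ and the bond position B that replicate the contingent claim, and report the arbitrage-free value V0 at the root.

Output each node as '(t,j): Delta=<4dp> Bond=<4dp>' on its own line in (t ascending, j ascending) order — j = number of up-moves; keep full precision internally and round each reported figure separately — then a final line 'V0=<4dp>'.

Risk-neutral probability p* = (R−d)/(u−d) = (1.09−0.74)/(1.26−0.74) = 0.6731.
Terminal values V(2,·): V(2,0)=0.0000, V(2,1)=0.0000, V(2,2)=107.9568
Node (1,0) S=50.3200: V=(p*·0.0000+(1−p*)·0.0000)/1.09=0.0000; Δ=(0.0000−0.0000)/(63.4032−37.2368)=0.0000; B=V−Δ·S=0.0000
Node (1,1) S=85.6800: V=(p*·107.9568+(1−p*)·0.0000)/1.09=66.6635; Δ=(107.9568−0.0000)/(107.9568−63.4032)=2.4231; B=V−Δ·S=-140.9457
Node (0,0) S=68.0000: V=(p*·66.6635+(1−p*)·0.0000)/1.09=41.1648; Δ=(66.6635−0.0000)/(85.6800−50.3200)=1.8853; B=V−Δ·S=-87.0342
Root portfolio cost Δ·68+B reproduces V0=41.1648.

(0,0): Delta=1.8853 Bond=-87.0342
(1,0): Delta=0.0000 Bond=0.0000
(1,1): Delta=2.4231 Bond=-140.9457
V0=41.1648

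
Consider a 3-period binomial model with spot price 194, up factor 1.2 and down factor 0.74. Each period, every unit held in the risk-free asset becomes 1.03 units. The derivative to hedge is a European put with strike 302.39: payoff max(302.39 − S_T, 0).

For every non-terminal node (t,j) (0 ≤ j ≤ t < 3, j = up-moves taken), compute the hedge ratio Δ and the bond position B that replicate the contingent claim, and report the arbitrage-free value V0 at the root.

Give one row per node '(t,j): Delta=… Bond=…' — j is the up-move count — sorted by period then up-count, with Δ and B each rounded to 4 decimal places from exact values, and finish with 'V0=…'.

The replicating-portfolio and risk-neutral prices coincide; use p* = (1.03−0.74)/(1.2−0.74) = 0.6304 for the latter.
Terminal values V(3,·): V(3,0)=223.7765, V(3,1)=174.9087, V(3,2)=95.6636, V(3,3)=0.0000
Node (2,0) S=106.2344: V=(p*·174.9087+(1−p*)·223.7765)/1.03=187.3481; Δ=(174.9087−223.7765)/(127.4813−78.6135)=-1.0000; B=V−Δ·S=293.5825
Node (2,1) S=172.2720: V=(p*·95.6636+(1−p*)·174.9087)/1.03=121.3105; Δ=(95.6636−174.9087)/(206.7264−127.4813)=-1.0000; B=V−Δ·S=293.5825
Node (2,2) S=279.3600: V=(p*·0.0000+(1−p*)·95.6636)/1.03=34.3242; Δ=(0.0000−95.6636)/(335.2320−206.7264)=-0.7444; B=V−Δ·S=242.2886
Node (1,0) S=143.5600: V=(p*·121.3105+(1−p*)·187.3481)/1.03=141.4716; Δ=(121.3105−187.3481)/(172.2720−106.2344)=-1.0000; B=V−Δ·S=285.0316
Node (1,1) S=232.8000: V=(p*·34.3242+(1−p*)·121.3105)/1.03=64.5353; Δ=(34.3242−121.3105)/(279.3600−172.2720)=-0.8123; B=V−Δ·S=253.6359
Node (0,0) S=194.0000: V=(p*·64.5353+(1−p*)·141.4716)/1.03=90.2604; Δ=(64.5353−141.4716)/(232.8000−143.5600)=-0.8621; B=V−Δ·S=257.5133
Each (Δ,B) replicates both successor values, so the strategy is self-financing and V0 is arbitrage-free.

(0,0): Delta=-0.8621 Bond=257.5133
(1,0): Delta=-1.0000 Bond=285.0316
(1,1): Delta=-0.8123 Bond=253.6359
(2,0): Delta=-1.0000 Bond=293.5825
(2,1): Delta=-1.0000 Bond=293.5825
(2,2): Delta=-0.7444 Bond=242.2886
V0=90.2604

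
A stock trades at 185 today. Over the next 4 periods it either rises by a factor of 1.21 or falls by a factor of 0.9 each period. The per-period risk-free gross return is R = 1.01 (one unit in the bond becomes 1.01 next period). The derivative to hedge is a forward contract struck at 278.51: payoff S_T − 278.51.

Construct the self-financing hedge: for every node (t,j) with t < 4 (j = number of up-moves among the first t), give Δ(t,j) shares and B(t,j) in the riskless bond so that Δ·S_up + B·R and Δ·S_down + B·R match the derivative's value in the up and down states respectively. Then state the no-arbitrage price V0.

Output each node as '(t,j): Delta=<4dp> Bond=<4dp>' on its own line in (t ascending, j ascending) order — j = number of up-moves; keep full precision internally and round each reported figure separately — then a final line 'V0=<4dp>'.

Risk-neutral probability p* = (R−d)/(u−d) = (1.01−0.9)/(1.21−0.9) = 0.3548.
At expiry t=4: V(4,0)=-157.1315, V(4,1)=-115.3233, V(4,2)=-59.1146, V(4,3)=16.4549, V(4,4)=118.0539
Node (3,0) S=134.8650: V=(p*·-115.3233+(1−p*)·-157.1315)/1.01=-140.8875; Δ=(-115.3233−-157.1315)/(163.1867−121.3785)=1.0000; B=V−Δ·S=-275.7525
Node (3,1) S=181.3185: V=(p*·-59.1146+(1−p*)·-115.3233)/1.01=-94.4340; Δ=(-59.1146−-115.3233)/(219.3954−163.1867)=1.0000; B=V−Δ·S=-275.7525
Node (3,2) S=243.7726: V=(p*·16.4549+(1−p*)·-59.1146)/1.01=-31.9798; Δ=(16.4549−-59.1146)/(294.9649−219.3954)=1.0000; B=V−Δ·S=-275.7525
Node (3,3) S=327.7388: V=(p*·118.0539+(1−p*)·16.4549)/1.01=51.9863; Δ=(118.0539−16.4549)/(396.5639−294.9649)=1.0000; B=V−Δ·S=-275.7525
Node (2,0) S=149.8500: V=(p*·-94.4340+(1−p*)·-140.8875)/1.01=-123.1723; Δ=(-94.4340−-140.8875)/(181.3185−134.8650)=1.0000; B=V−Δ·S=-273.0223
Node (2,1) S=201.4650: V=(p*·-31.9798+(1−p*)·-94.4340)/1.01=-71.5573; Δ=(-31.9798−-94.4340)/(243.7726−181.3185)=1.0000; B=V−Δ·S=-273.0223
Node (2,2) S=270.8585: V=(p*·51.9863+(1−p*)·-31.9798)/1.01=-2.1638; Δ=(51.9863−-31.9798)/(327.7388−243.7726)=1.0000; B=V−Δ·S=-273.0223
Node (1,0) S=166.5000: V=(p*·-71.5573+(1−p*)·-123.1723)/1.01=-103.8191; Δ=(-71.5573−-123.1723)/(201.4650−149.8500)=1.0000; B=V−Δ·S=-270.3191
Node (1,1) S=223.8500: V=(p*·-2.1638+(1−p*)·-71.5573)/1.01=-46.4691; Δ=(-2.1638−-71.5573)/(270.8585−201.4650)=1.0000; B=V−Δ·S=-270.3191
Node (0,0) S=185.0000: V=(p*·-46.4691+(1−p*)·-103.8191)/1.01=-82.6426; Δ=(-46.4691−-103.8191)/(223.8500−166.5000)=1.0000; B=V−Δ·S=-267.6426
The time-0 hedge costs -82.6426, which is the no-arbitrage price.

(0,0): Delta=1.0000 Bond=-267.6426
(1,0): Delta=1.0000 Bond=-270.3191
(1,1): Delta=1.0000 Bond=-270.3191
(2,0): Delta=1.0000 Bond=-273.0223
(2,1): Delta=1.0000 Bond=-273.0223
(2,2): Delta=1.0000 Bond=-273.0223
(3,0): Delta=1.0000 Bond=-275.7525
(3,1): Delta=1.0000 Bond=-275.7525
(3,2): Delta=1.0000 Bond=-275.7525
(3,3): Delta=1.0000 Bond=-275.7525
V0=-82.6426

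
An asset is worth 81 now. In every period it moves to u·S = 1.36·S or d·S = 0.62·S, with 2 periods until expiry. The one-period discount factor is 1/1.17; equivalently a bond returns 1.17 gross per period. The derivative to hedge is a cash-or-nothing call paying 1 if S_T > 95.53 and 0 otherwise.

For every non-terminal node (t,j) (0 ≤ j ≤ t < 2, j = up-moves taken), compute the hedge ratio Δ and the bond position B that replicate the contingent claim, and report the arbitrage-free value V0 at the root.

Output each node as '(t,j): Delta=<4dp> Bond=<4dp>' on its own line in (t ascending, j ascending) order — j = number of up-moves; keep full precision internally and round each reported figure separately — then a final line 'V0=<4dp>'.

(0,0): Delta=0.0106 Bond=-0.4549
(1,0): Delta=0.0000 Bond=0.0000
(1,1): Delta=0.0123 Bond=-0.7161
V0=0.4035

The replicating-portfolio and risk-neutral prices coincide; use p* = (1.17−0.62)/(1.36−0.62) = 0.7432 for the latter.
Payoff layer (t=2): V(2,0)=0.0000, V(2,1)=0.0000, V(2,2)=1.0000
(1,0): S=50.2200. Δ = (V_up−V_dn)/(S_up−S_dn) = (0.0000−0.0000)/(68.2992−31.1364) = 0.0000. V = [p*·0.0000 + (1−p*)·0.0000]/1.17 = 0.0000. B = V − Δ·S = 0.0000.
(1,1): S=110.1600. Δ = (V_up−V_dn)/(S_up−S_dn) = (1.0000−0.0000)/(149.8176−68.2992) = 0.0123. V = [p*·1.0000 + (1−p*)·0.0000]/1.17 = 0.6353. B = V − Δ·S = -0.7161.
(0,0): S=81.0000. Δ = (V_up−V_dn)/(S_up−S_dn) = (0.6353−0.0000)/(110.1600−50.2200) = 0.0106. V = [p*·0.6353 + (1−p*)·0.0000]/1.17 = 0.4035. B = V − Δ·S = -0.4549.
The time-0 hedge costs 0.4035, which is the no-arbitrage price.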